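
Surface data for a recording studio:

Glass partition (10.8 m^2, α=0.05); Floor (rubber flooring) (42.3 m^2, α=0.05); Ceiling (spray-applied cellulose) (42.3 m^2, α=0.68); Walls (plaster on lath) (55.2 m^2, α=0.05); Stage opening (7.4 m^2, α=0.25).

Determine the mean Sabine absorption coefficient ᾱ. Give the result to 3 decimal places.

Total surface area S = 158.0 m^2.
A = 10.8·0.05 + 42.3·0.05 + 42.3·0.68 + 55.2·0.05 + 7.4·0.25 = 36.029 sabins.
ᾱ = A/S = 0.228.

0.228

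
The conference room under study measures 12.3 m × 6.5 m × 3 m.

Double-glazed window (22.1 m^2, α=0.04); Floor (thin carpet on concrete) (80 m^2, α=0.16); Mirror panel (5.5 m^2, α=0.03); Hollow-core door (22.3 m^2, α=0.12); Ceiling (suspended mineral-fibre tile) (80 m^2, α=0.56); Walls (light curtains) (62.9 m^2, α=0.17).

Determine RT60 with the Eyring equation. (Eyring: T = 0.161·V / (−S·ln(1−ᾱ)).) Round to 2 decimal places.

S = Σ Sᵢ = 272.8 m^2.
Absorption A = 22.1·0.04 + 80·0.16 + 5.5·0.03 + 22.3·0.12 + 80·0.56 + 62.9·0.17 = 72.018 sabins.
Mean coefficient ᾱ = A/S = 0.2640.
−S·ln(1−ᾱ) = −272.8 × ln(1 − 0.2640) = 83.620.
V = 12.3 × 6.5 × 3 = 239.85 m³.
T = 0.161·V/[−S·ln(1−ᾱ)] = 0.161·239.85/83.620 = 0.46 s.

0.46 seconds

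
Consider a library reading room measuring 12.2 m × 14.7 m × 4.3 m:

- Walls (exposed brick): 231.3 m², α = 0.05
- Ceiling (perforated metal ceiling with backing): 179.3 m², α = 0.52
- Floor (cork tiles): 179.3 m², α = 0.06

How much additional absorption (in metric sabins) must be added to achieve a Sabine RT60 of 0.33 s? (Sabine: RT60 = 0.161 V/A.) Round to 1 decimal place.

Summing Sᵢαᵢ: 11.565 + 93.236 + 10.758 → A₁ = 115.559 sabins.
V = 771.162 m³. Required absorption A₂ = 0.161 × 771.162 / 0.33 = 376.234 sabins.
ΔA = A₂ − A₁ = 376.234 − 115.559 = 260.7 sabins.

260.7 sabins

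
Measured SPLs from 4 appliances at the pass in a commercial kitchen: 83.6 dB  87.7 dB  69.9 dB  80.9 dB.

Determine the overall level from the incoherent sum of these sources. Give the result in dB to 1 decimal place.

Σ 10^(Lᵢ/10) = 9.507e+08.
L_total = 10·log₁₀(9.507e+08) = 89.8 dB.

89.8 dB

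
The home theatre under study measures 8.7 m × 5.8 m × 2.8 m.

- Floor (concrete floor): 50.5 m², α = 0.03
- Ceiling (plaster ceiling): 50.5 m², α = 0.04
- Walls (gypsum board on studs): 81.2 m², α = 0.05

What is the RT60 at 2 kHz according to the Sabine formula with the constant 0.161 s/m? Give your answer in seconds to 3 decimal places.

A = Σ Sᵢαᵢ = 50.5×0.03 + 50.5×0.04 + 81.2×0.05 = 7.595 sabins.
Room volume: 141.288 m³.
Sabine: RT60 = 0.161 × 141.288 / 7.595 = 2.995 s.

2.995 s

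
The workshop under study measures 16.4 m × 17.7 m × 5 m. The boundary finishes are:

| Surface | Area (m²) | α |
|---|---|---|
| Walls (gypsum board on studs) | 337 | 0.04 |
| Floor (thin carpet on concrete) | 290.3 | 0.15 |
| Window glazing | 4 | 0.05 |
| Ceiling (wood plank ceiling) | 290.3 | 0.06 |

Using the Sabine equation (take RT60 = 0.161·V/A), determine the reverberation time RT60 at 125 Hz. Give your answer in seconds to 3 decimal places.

Total absorption A = 337×0.04 + 290.3×0.15 + 4×0.05 + 290.3×0.06
  = 13.480 + 43.545 + 0.200 + 17.418 = 74.643 m² sabins.
Volume V = 16.4 × 17.7 × 5 = 1451.4 m³.
T = 0.161 V/A = 0.161·1451.4/74.643 = 3.131 s.

3.131 sec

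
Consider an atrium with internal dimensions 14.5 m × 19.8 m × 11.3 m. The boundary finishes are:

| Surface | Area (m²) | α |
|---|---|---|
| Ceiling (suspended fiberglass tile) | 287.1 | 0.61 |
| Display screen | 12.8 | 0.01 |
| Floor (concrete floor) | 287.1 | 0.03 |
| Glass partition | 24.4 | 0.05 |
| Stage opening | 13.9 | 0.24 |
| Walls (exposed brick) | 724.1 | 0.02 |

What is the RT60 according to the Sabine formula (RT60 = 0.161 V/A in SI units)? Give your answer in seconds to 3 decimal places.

2.574 s

Summing Sᵢαᵢ: 175.131 + 0.128 + 8.613 + 1.220 + 3.336 + 14.482 → A = 202.910 sabins.
Volume V = 14.5 × 19.8 × 11.3 = 3244.23 m³.
Sabine: RT60 = 0.161 × 3244.23 / 202.910 = 2.574 s.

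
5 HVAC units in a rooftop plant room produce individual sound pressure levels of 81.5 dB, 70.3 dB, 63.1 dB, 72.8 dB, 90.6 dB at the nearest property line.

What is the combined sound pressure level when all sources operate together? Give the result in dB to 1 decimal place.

91.2 dB

Sum in the linear (power) domain: Σ 10^(Lᵢ/10) = 10^(81.5/10) + 10^(70.3/10) + 10^(63.1/10) + 10^(72.8/10) + 10^(90.6/10) = 1.321e+09.
L_total = 10·log₁₀(1.321e+09) = 91.2 dB.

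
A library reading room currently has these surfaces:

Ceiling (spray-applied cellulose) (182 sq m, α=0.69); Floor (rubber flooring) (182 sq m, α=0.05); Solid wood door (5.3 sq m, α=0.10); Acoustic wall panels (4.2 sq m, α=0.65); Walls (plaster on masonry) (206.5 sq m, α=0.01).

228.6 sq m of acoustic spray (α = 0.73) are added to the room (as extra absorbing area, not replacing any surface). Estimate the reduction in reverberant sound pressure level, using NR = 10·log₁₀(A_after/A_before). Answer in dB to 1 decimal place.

Summing Sᵢαᵢ: 125.580 + 9.100 + 0.530 + 2.730 + 2.065 → A_before = 140.005 sabins.
Treatment contributes 228.6·0.73 = 166.878 sabins.
A_after = 140.005 + 166.878 = 306.883 sabins.
NR = 10·log₁₀(306.883/140.005) = 3.4 dB.

3.4 dB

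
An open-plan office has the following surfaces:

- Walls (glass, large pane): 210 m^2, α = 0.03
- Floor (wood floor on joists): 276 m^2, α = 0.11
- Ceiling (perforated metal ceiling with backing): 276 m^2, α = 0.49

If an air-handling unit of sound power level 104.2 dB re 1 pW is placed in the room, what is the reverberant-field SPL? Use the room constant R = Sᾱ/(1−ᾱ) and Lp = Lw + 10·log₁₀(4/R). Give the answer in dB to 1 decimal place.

86.8 dB

Σ(Sᵢαᵢ) = 210·0.03 + 276·0.11 + 276·0.49 = 171.900; total area S = 762.0 m^2.
ᾱ = 0.2256, so room constant R = A/(1−ᾱ) = 221.978 m^2.
Lp = 104.2 + 10·log₁₀(4/221.978) = 104.2 + (-17.44) = 86.8 dB.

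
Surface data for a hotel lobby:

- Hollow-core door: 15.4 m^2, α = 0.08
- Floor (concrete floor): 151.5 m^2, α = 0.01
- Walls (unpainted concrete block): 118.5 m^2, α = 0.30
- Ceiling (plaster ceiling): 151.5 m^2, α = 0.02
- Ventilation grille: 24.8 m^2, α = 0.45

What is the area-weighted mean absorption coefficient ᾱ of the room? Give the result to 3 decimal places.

0.114

S = Σ Sᵢ = 15.4 + 151.5 + 118.5 + 151.5 + 24.8 = 461.7 m^2.
Σ(Sᵢαᵢ) = 15.4*0.08 + 151.5*0.01 + 118.5*0.30 + 151.5*0.02 + 24.8*0.45 = 52.487.
ᾱ = 52.487 / 461.7 = 0.114.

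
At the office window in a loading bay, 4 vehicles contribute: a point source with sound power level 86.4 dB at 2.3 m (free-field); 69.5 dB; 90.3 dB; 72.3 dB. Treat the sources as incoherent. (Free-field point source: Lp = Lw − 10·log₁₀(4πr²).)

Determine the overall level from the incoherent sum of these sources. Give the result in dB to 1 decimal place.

Source at 2.3 m: Lp = 86.4 − 10·log₁₀(4π·2.3²) = 86.4 − 10·log₁₀(66.476) = 68.2 dB.
Σ 10^(Lᵢ/10) = 1.104e+09.
Combined level = 10 log₁₀(1.104e+09) = 90.4 dB.

90.4 dB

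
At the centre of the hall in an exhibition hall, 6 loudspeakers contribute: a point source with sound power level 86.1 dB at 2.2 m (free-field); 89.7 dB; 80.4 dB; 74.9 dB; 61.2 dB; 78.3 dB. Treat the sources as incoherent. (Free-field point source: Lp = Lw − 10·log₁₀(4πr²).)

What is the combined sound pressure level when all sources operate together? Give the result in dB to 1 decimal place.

Source at 2.2 m: Lp = 86.1 − 10·log₁₀(4π·2.2²) = 86.1 − 10·log₁₀(60.821) = 68.3 dB.
Converting to relative power and adding: 10^(68.3/10) + 10^(89.7/10) + 10^(80.4/10) + 10^(74.9/10) + 10^(61.2/10) + 10^(78.3/10) = 1.149e+09.
Combined level = 10 log₁₀(1.149e+09) = 90.6 dB.

90.6 dB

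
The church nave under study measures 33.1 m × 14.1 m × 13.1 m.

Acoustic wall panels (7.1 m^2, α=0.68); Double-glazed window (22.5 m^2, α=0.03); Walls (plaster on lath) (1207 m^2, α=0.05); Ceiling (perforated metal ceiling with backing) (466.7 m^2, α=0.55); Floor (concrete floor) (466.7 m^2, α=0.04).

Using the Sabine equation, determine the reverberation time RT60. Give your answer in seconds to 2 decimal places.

2.88 s

A = Σ Sᵢαᵢ = 7.1*0.68 + 22.5*0.03 + 1207*0.05 + 466.7*0.55 + 466.7*0.04 = 341.206 sabins.
Volume V = 33.1 × 14.1 × 13.1 = 6113.901 m³.
RT60 = 0.161 · V / A = 0.161 × 6113.901 / 341.206 = 2.88 s.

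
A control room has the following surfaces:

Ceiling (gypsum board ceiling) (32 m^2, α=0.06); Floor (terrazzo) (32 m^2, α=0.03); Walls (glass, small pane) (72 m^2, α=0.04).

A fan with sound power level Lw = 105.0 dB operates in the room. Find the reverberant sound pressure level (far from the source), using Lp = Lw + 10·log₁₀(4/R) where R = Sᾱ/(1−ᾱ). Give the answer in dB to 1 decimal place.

Σ(Sᵢαᵢ) = 32·0.06 + 32·0.03 + 72·0.04 = 5.760; total area S = 136.0 m^2.
ᾱ = 5.760/136.0 = 0.0424; R = Sᾱ/(1−ᾱ) = 5.760/(1−0.0424) = 6.015 m^2.
Lp = Lw + 10 log₁₀(4/R) = 105.0 -1.77 = 103.2 dB.

103.2 dB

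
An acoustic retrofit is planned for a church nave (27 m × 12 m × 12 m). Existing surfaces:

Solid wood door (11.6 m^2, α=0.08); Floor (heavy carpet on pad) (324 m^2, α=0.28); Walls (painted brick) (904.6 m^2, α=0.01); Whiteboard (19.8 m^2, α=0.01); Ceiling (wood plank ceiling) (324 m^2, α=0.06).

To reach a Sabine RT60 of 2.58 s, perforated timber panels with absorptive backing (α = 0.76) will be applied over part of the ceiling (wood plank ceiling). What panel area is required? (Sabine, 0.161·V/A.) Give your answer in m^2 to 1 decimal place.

174.7

Total absorption A₁ = 11.6*0.08 + 324*0.28 + 904.6*0.01 + 19.8*0.01 + 324*0.06
  = 0.928 + 90.720 + 9.046 + 0.198 + 19.440 = 120.332 m^2 sabins.
Required A₂ = 0.161·3888/2.58 = 242.623 sabins.
Absorption to add: 242.623 − 120.332 = 122.291 sabins.
Each m^2 of panel replacing the ceiling (wood plank ceiling) adds (0.76 − 0.06) = 0.70 sabins.
Panel area = 122.291 / 0.70 = 174.7 m^2.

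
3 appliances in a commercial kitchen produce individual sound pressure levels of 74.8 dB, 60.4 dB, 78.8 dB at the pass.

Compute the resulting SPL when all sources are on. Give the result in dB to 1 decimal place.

80.3 dB

Converting to relative power and adding: 10^(74.8/10) + 10^(60.4/10) + 10^(78.8/10) = 1.072e+08.
L_total = 10·log₁₀(1.072e+08) = 80.3 dB.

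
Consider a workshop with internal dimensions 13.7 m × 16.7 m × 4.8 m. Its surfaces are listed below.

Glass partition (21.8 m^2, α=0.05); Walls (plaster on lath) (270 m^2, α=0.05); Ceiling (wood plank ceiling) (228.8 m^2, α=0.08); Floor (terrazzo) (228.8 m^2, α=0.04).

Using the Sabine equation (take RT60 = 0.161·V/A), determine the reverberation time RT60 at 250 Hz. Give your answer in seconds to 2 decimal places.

Total absorption A = 21.8*0.05 + 270*0.05 + 228.8*0.08 + 228.8*0.04
  = 1.090 + 13.500 + 18.304 + 9.152 = 42.046 m^2 sabins.
Room volume: 1098.192 m³.
T = 0.161 V/A = 0.161·1098.192/42.046 = 4.21 s.

4.21 s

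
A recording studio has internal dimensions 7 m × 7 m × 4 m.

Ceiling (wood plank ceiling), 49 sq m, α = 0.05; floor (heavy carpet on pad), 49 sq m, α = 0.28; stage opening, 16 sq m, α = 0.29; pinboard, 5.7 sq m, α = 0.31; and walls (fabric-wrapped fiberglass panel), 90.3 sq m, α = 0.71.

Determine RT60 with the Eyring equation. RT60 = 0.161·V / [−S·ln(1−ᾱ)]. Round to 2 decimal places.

S = Σ Sᵢ = 210.0 sq m.
Σ(Sᵢαᵢ) = 49·0.05 + 49·0.28 + 16·0.29 + 5.7·0.31 + 90.3·0.71 = 86.690.
ᾱ = 86.690 / 210.0 = 0.4128.
−S·ln(1−ᾱ) = −210.0 × ln(1 − 0.4128) = 111.802.
V = 7 × 7 × 4 = 196 m³.
RT60 = 0.161 × 196 / 111.802 = 0.28 s.

0.28 sec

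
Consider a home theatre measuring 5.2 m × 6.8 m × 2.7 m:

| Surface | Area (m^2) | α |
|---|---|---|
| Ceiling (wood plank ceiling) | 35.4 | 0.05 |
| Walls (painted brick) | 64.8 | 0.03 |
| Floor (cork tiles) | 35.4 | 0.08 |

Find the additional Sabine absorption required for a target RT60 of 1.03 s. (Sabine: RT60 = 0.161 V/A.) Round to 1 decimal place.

8.4 sabins

A₁ = Σ Sᵢαᵢ = 35.4*0.05 + 64.8*0.03 + 35.4*0.08 = 6.546 sabins.
For T = 1.03 s, need A₂ = 0.161·V/T = 0.161·95.472/1.03 = 14.923 sabins.
Shortfall: 14.923 − 6.546 = 8.4 sabins.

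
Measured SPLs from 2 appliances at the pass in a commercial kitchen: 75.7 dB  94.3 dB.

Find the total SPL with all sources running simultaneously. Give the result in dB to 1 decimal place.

Sum in the linear (power) domain: Σ 10^(Lᵢ/10) = 10^(75.7/10) + 10^(94.3/10) = 2.729e+09.
Combined level = 10 log₁₀(2.729e+09) = 94.4 dB.

94.4 dB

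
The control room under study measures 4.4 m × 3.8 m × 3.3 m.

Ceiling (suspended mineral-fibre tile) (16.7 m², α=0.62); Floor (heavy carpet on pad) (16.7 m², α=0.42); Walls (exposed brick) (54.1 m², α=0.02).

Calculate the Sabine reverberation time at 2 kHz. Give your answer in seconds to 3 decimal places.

0.481 s

Equivalent absorption area: A = 16.7*0.62 + 16.7*0.42 + 54.1*0.02 = 18.450 m².
V = 4.4·3.8·3.3 = 55.176 m³.
T = 0.161 V/A = 0.161·55.176/18.450 = 0.481 s.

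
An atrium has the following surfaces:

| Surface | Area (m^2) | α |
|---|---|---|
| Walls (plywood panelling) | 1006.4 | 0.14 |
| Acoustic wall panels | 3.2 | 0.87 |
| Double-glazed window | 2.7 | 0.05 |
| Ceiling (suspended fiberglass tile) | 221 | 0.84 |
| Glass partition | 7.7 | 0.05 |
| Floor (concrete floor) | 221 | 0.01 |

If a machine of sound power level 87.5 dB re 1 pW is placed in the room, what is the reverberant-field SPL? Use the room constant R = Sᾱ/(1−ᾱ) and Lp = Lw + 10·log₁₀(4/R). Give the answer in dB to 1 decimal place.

67.2 dB

Σ(Sᵢαᵢ) = 1006.4·0.14 + 3.2·0.87 + 2.7·0.05 + 221·0.84 + 7.7·0.05 + 221·0.01 = 332.050; total area S = 1462.0 m^2.
ᾱ = 332.050/1462.0 = 0.2271; R = Sᾱ/(1−ᾱ) = 332.050/(1−0.2271) = 429.616 m^2.
Lp = Lw + 10 log₁₀(4/R) = 87.5 -20.31 = 67.2 dB.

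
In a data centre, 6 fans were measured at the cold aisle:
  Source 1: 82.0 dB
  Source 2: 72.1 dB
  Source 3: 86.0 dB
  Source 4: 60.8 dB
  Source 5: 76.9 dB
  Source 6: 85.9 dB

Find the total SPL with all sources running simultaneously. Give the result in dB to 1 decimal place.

90.1 dB

Σ 10^(Lᵢ/10) = 1.012e+09.
Back to dB: 10·log₁₀ Σ = 90.1 dB.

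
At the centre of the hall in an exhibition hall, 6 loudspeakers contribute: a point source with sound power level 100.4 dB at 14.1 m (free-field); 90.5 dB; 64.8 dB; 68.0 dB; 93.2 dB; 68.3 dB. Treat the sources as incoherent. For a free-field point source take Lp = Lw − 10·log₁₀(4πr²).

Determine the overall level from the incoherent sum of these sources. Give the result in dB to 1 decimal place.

95.1 dB

Source at 14.1 m: Lp = 100.4 − 10·log₁₀(4π·14.1²) = 100.4 − 10·log₁₀(2498.320) = 66.4 dB.
Sum in the linear (power) domain: Σ 10^(Lᵢ/10) = 10^(66.4/10) + 10^(90.5/10) + 10^(64.8/10) + 10^(68.0/10) + 10^(93.2/10) + 10^(68.3/10) = 3.232e+09.
Combined level = 10 log₁₀(3.232e+09) = 95.1 dB.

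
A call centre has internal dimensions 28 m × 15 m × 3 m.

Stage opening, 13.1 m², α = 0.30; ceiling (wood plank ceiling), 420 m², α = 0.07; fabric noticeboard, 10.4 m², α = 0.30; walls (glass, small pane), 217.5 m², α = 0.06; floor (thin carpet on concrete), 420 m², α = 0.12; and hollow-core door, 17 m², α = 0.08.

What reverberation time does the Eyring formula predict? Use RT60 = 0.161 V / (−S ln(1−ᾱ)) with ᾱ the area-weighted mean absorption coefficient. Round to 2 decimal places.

1.91 s

S = Σ Sᵢ = 1098.0 m².
Absorption A = 13.1×0.30 + 420×0.07 + 10.4×0.30 + 217.5×0.06 + 420×0.12 + 17×0.08 = 101.260 sabins.
Mean coefficient ᾱ = A/S = 0.0922.
Eyring denominator: −S ln(1−ᾱ) = 106.211.
V = 28 × 15 × 3 = 1260 m³.
RT60 = 0.161 × 1260 / 106.211 = 1.91 s.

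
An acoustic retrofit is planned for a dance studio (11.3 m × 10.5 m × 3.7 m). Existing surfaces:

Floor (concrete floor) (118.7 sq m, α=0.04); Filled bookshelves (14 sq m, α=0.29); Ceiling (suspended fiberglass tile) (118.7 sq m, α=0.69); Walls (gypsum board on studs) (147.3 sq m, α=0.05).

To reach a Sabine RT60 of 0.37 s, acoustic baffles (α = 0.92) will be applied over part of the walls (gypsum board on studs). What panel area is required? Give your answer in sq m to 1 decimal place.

106.8

Total absorption A₁ = 118.7×0.04 + 14×0.29 + 118.7×0.69 + 147.3×0.05
  = 4.748 + 4.060 + 81.903 + 7.365 = 98.076 sq m sabins.
Required A₂ = 0.161·439.005/0.37 = 191.026 sabins.
Absorption to add: 191.026 − 98.076 = 92.951 sabins.
Each sq m of panel replacing the walls (gypsum board on studs) adds (0.92 − 0.05) = 0.87 sabins.
Panel area = 92.951 / 0.87 = 106.8 sq m.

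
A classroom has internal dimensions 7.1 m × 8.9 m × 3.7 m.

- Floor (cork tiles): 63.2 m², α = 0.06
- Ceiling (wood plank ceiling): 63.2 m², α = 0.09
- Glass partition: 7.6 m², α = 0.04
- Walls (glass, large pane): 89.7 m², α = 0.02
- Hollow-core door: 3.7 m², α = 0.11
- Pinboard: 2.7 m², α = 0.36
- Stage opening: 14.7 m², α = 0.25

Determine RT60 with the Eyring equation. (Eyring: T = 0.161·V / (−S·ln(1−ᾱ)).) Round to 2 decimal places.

2.19 s

S = Σ Sᵢ = 244.8 m².
Σ(Sᵢαᵢ) = 63.2·0.06 + 63.2·0.09 + 7.6·0.04 + 89.7·0.02 + 3.7·0.11 + 2.7·0.36 + 14.7·0.25 = 16.632.
Mean coefficient ᾱ = A/S = 0.0679.
Eyring denominator: −S ln(1−ᾱ) = 17.213.
V = 7.1 × 8.9 × 3.7 = 233.803 m³.
RT60 = 0.161 × 233.803 / 17.213 = 2.19 s.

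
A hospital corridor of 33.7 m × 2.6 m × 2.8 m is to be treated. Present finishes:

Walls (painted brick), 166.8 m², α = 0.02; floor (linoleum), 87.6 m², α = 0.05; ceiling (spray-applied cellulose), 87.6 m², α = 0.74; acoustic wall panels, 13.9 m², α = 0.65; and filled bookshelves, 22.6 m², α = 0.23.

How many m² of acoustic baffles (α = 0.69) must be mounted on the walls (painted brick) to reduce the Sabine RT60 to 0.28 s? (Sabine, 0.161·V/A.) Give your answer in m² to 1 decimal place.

Total absorption A₁ = 166.8×0.02 + 87.6×0.05 + 87.6×0.74 + 13.9×0.65 + 22.6×0.23
  = 3.336 + 4.380 + 64.824 + 9.035 + 5.198 = 86.773 m² sabins.
Required A₂ = 0.161·245.336/0.28 = 141.068 sabins.
Absorption to add: 141.068 − 86.773 = 54.295 sabins.
Each m² of panel replacing the walls (painted brick) adds (0.69 − 0.02) = 0.67 sabins.
Panel area = 54.295 / 0.67 = 81.0 m².

81.0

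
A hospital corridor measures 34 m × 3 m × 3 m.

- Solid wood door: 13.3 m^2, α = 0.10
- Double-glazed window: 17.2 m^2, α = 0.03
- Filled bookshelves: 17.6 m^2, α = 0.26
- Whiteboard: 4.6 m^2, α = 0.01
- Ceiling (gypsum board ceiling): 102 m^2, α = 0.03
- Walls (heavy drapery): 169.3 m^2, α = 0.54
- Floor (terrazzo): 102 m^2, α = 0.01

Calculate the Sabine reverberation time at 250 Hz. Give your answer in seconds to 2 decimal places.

0.48 s

A = Σ Sᵢαᵢ = 13.3*0.10 + 17.2*0.03 + 17.6*0.26 + 4.6*0.01 + 102*0.03 + 169.3*0.54 + 102*0.01 = 101.970 sabins.
Volume V = 34 × 3 × 3 = 306 m³.
Sabine: RT60 = 0.161 × 306 / 101.970 = 0.48 s.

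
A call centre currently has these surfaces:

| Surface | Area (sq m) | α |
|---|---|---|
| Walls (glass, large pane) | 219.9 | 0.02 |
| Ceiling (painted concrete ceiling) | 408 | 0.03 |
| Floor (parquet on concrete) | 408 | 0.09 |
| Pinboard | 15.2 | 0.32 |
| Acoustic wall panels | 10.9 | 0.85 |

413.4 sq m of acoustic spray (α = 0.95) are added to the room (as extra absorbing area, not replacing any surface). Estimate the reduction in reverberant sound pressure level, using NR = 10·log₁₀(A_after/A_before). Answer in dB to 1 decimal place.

8.3 dB

Equivalent absorption area: A_before = 219.9*0.02 + 408*0.03 + 408*0.09 + 15.2*0.32 + 10.9*0.85 = 67.487 sq m.
Treatment contributes 413.4·0.95 = 392.730 sabins.
A_after = 67.487 + 392.730 = 460.217 sabins.
NR = 10·log₁₀(460.217/67.487) = 8.3 dB.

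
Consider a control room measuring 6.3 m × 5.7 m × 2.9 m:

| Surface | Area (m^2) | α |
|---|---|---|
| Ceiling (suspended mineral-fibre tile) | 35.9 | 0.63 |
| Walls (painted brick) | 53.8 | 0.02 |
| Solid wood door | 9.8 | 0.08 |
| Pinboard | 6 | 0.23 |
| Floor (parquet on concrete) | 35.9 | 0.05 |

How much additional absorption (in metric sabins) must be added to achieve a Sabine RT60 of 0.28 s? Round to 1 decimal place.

32.2 sabins

Summing Sᵢαᵢ: 22.617 + 1.076 + 0.784 + 1.380 + 1.795 → A₁ = 27.652 sabins.
For T = 0.28 s, need A₂ = 0.161·V/T = 0.161·104.139/0.28 = 59.880 sabins.
ΔA = A₂ − A₁ = 59.880 − 27.652 = 32.2 sabins.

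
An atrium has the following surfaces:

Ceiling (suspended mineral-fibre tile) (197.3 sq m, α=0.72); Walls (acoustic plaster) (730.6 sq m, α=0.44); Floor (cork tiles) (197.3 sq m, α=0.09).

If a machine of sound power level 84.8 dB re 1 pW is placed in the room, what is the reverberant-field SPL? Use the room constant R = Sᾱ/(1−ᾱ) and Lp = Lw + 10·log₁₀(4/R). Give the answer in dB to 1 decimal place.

A = 481.277 sabins; S = 1125.2 sq m.
ᾱ = 0.4277, so room constant R = A/(1−ᾱ) = 840.952 sq m.
Lp = Lw + 10 log₁₀(4/R) = 84.8 -23.23 = 61.6 dB.

61.6 dB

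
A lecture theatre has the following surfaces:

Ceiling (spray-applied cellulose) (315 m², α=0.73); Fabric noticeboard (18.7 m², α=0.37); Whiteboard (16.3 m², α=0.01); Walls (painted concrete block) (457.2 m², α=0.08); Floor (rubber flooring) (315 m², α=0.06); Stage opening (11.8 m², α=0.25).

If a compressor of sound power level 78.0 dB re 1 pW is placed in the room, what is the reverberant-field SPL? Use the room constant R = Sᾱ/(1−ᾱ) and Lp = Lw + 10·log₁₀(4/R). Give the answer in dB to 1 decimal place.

Σ(Sᵢαᵢ) = 315×0.73 + 18.7×0.37 + 16.3×0.01 + 457.2×0.08 + 315×0.06 + 11.8×0.25 = 295.458; total area S = 1134.0 m².
ᾱ = 295.458/1134.0 = 0.2605; R = Sᾱ/(1−ᾱ) = 295.458/(1−0.2605) = 399.538 m².
Lp = 78.0 + 10·log₁₀(4/399.538) = 78.0 + (-19.99) = 58.0 dB.

58.0 dB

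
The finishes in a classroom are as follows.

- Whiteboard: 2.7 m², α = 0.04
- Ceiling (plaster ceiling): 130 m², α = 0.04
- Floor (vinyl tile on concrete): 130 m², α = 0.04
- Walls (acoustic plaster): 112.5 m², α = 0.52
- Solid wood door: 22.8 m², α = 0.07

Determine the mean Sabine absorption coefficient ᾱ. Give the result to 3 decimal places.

Total surface area S = 398.0 m².
Weighted sum Σ Sα = 70.604.
ᾱ = 70.604 / 398.0 = 0.177.

0.177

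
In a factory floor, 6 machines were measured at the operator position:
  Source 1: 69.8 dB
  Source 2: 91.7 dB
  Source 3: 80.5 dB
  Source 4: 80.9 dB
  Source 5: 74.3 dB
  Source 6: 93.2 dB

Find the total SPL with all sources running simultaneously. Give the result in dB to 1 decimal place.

Converting to relative power and adding: 10^(69.8/10) + 10^(91.7/10) + 10^(80.5/10) + 10^(80.9/10) + 10^(74.3/10) + 10^(93.2/10) = 3.84e+09.
L_total = 10·log₁₀(3.84e+09) = 95.8 dB.

95.8 dB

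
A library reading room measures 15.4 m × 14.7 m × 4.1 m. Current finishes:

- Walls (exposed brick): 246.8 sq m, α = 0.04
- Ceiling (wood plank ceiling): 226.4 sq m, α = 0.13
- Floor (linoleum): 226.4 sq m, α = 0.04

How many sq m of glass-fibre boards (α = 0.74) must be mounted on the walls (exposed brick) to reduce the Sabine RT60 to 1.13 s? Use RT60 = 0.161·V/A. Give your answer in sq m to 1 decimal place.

Total absorption A₁ = 246.8·0.04 + 226.4·0.13 + 226.4·0.04
  = 9.872 + 29.432 + 9.056 = 48.360 sq m sabins.
V = 928.158 m³. Target absorption A₂ = 0.161 × 928.158 / 1.13 = 132.242 sabins.
Absorption to add: 132.242 − 48.360 = 83.882 sabins.
Each sq m of panel replacing the walls (exposed brick) adds (0.74 − 0.04) = 0.70 sabins.
Panel area = 83.882 / 0.70 = 119.8 sq m.

119.8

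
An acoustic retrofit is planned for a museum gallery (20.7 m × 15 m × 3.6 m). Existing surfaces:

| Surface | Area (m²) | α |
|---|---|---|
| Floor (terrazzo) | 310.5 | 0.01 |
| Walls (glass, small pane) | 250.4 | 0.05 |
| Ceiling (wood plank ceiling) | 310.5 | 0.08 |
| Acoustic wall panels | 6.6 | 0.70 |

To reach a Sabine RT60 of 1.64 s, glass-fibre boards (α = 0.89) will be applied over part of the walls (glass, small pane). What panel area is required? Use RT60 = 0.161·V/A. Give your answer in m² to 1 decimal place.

A₁ = Σ Sᵢαᵢ = 310.5×0.01 + 250.4×0.05 + 310.5×0.08 + 6.6×0.70 = 45.085 sabins.
V = 1117.8 m³. Target absorption A₂ = 0.161 × 1117.8 / 1.64 = 109.735 sabins.
Absorption to add: 109.735 − 45.085 = 64.650 sabins.
Net gain per m²: Δα = 0.89 − 0.05 = 0.84.
Panel area = 64.650 / 0.84 = 77.0 m².

77.0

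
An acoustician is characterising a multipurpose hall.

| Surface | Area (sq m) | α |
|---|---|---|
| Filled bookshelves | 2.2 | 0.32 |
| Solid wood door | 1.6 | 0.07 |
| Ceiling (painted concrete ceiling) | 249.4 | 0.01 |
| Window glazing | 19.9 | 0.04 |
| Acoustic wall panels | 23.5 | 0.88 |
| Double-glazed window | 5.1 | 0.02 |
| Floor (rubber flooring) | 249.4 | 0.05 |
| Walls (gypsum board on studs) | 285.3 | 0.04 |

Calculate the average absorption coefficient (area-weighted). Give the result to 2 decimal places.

Total surface area S = 836.4 sq m.
Weighted sum Σ Sα = 48.770.
ᾱ = 48.770 / 836.4 = 0.06.

0.06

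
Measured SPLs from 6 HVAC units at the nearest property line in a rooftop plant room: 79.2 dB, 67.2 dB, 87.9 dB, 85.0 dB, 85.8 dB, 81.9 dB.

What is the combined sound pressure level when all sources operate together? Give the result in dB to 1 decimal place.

Σ 10^(Lᵢ/10) = 1.556e+09.
Back to dB: 10·log₁₀ Σ = 91.9 dB.

91.9 dB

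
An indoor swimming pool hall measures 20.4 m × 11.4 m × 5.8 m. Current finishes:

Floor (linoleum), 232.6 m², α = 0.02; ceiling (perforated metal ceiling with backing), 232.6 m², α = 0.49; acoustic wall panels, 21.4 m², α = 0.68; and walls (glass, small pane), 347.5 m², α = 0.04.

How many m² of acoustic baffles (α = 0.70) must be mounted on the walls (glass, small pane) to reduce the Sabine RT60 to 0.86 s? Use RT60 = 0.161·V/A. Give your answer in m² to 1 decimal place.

Equivalent absorption area: A₁ = 232.6*0.02 + 232.6*0.49 + 21.4*0.68 + 347.5*0.04 = 147.078 m².
Required A₂ = 0.161·1348.848/0.86 = 252.517 sabins.
ΔA needed = 252.517 − 147.078 = 105.439 sabins.
Each m² of panel replacing the walls (glass, small pane) adds (0.70 − 0.04) = 0.66 sabins.
Panel area = 105.439 / 0.66 = 159.8 m².

159.8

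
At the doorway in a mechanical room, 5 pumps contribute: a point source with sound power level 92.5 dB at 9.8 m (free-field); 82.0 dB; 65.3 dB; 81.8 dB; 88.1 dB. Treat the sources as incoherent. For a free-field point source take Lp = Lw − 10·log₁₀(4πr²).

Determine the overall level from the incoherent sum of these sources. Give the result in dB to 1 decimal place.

Source at 9.8 m: Lp = 92.5 − 10·log₁₀(4π·9.8²) = 92.5 − 10·log₁₀(1206.874) = 61.7 dB.
Sum in the linear (power) domain: Σ 10^(Lᵢ/10) = 10^(61.7/10) + 10^(82.0/10) + 10^(65.3/10) + 10^(81.8/10) + 10^(88.1/10) = 9.604e+08.
Back to dB: 10·log₁₀ Σ = 89.8 dB.

89.8 dB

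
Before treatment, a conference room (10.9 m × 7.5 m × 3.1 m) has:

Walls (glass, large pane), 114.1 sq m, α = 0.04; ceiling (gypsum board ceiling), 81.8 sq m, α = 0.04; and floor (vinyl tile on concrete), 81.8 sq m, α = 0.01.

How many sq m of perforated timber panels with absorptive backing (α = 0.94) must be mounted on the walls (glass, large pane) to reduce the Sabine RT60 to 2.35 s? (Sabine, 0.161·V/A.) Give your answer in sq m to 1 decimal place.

Summing Sᵢαᵢ: 4.564 + 3.272 + 0.818 → A₁ = 8.654 sabins.
V = 253.425 m³. Target absorption A₂ = 0.161 × 253.425 / 2.35 = 17.362 sabins.
Absorption to add: 17.362 − 8.654 = 8.708 sabins.
Net gain per sq m: Δα = 0.94 − 0.04 = 0.90.
Panel area = 8.708 / 0.90 = 9.7 sq m.

9.7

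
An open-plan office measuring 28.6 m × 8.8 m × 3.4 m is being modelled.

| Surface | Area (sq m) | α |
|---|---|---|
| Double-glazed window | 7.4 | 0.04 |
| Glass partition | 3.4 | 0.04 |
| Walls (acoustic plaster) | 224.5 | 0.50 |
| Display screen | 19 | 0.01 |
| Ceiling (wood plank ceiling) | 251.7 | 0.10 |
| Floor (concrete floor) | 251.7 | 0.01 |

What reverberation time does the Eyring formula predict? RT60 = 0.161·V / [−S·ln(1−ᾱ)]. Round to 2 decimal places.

Total surface area S = 7.4 + 3.4 + 224.5 + 19 + 251.7 + 251.7 = 757.7 sq m.
Σ(Sᵢαᵢ) = 7.4×0.04 + 3.4×0.04 + 224.5×0.50 + 19×0.01 + 251.7×0.10 + 251.7×0.01 = 140.559.
ᾱ = 140.559 / 757.7 = 0.1855.
Eyring denominator: −S ln(1−ᾱ) = 155.466.
V = 28.6 × 8.8 × 3.4 = 855.712 m³.
RT60 = 0.161 × 855.712 / 155.466 = 0.89 s.

0.89 sec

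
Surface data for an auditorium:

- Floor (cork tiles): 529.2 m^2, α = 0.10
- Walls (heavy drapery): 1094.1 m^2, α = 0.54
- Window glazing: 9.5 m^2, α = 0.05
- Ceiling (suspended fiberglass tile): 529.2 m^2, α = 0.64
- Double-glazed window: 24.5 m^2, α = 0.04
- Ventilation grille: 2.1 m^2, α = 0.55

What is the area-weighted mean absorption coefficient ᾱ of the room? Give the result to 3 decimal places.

S = Σ Sᵢ = 529.2 + 1094.1 + 9.5 + 529.2 + 24.5 + 2.1 = 2188.6 m^2.
Σ(Sᵢαᵢ) = 529.2×0.10 + 1094.1×0.54 + 9.5×0.05 + 529.2×0.64 + 24.5×0.04 + 2.1×0.55 = 985.032.
ᾱ = 985.032 / 2188.6 = 0.450.

0.450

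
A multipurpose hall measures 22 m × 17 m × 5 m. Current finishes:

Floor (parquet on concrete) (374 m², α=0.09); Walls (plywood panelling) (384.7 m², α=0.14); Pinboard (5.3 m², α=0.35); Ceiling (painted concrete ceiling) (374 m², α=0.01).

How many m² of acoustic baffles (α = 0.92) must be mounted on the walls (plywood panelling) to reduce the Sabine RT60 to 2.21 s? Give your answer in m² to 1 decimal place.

55.3

Equivalent absorption area: A₁ = 374·0.09 + 384.7·0.14 + 5.3·0.35 + 374·0.01 = 93.113 m².
V = 1870 m³. Target absorption A₂ = 0.161 × 1870 / 2.21 = 136.231 sabins.
Absorption to add: 136.231 − 93.113 = 43.118 sabins.
Net gain per m²: Δα = 0.92 − 0.14 = 0.78.
Area = ΔA/Δα = 43.118/0.78 = 55.3 m².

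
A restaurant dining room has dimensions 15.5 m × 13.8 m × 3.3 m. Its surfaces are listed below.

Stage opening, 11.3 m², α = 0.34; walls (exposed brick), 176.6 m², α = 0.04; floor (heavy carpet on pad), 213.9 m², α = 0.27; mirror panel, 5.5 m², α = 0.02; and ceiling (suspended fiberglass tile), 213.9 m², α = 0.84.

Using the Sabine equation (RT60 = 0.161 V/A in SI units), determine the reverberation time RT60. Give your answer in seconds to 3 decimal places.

0.457 s

Total absorption A = 11.3×0.34 + 176.6×0.04 + 213.9×0.27 + 5.5×0.02 + 213.9×0.84
  = 3.842 + 7.064 + 57.753 + 0.110 + 179.676 = 248.445 m² sabins.
Room volume: 705.87 m³.
RT60 = 0.161 · V / A = 0.161 × 705.87 / 248.445 = 0.457 s.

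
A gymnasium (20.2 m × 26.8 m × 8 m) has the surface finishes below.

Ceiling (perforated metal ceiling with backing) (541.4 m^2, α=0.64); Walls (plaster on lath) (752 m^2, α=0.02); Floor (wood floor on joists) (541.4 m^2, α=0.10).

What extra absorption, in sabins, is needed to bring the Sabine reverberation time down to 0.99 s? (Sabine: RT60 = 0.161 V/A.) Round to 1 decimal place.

Equivalent absorption area: A₁ = 541.4×0.64 + 752×0.02 + 541.4×0.10 = 415.676 m^2.
Target A₂ = 0.161·4330.88/0.99 = 704.315 sabins (V = 4330.88 m³).
Additional absorption ΔA = 704.315 − 415.676 = 288.6 sabins.

288.6 sabins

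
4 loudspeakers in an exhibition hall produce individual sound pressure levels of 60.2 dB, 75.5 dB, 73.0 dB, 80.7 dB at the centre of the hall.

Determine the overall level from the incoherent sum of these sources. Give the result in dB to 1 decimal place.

82.4 dB

Converting to relative power and adding: 10^(60.2/10) + 10^(75.5/10) + 10^(73.0/10) + 10^(80.7/10) = 1.74e+08.
Back to dB: 10·log₁₀ Σ = 82.4 dB.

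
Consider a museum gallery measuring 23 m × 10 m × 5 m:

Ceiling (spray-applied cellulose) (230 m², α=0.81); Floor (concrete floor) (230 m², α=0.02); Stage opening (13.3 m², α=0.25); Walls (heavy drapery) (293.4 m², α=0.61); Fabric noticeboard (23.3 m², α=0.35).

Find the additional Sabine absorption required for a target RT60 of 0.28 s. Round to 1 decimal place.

279.9 sabins

A₁ = Σ Sᵢαᵢ = 230*0.81 + 230*0.02 + 13.3*0.25 + 293.4*0.61 + 23.3*0.35 = 381.354 sabins.
V = 1150 m³. Required absorption A₂ = 0.161 × 1150 / 0.28 = 661.250 sabins.
Additional absorption ΔA = 661.250 − 381.354 = 279.9 sabins.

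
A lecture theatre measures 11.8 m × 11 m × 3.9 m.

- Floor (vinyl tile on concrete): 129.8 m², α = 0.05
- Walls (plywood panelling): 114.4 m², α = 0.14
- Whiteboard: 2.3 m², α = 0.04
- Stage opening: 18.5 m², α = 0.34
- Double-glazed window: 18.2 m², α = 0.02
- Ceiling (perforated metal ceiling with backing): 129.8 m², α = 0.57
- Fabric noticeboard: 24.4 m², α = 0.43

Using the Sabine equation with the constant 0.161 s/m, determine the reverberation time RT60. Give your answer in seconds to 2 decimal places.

0.72 s

A = Σ Sᵢαᵢ = 129.8·0.05 + 114.4·0.14 + 2.3·0.04 + 18.5·0.34 + 18.2·0.02 + 129.8·0.57 + 24.4·0.43 = 113.730 sabins.
Volume V = 11.8 × 11 × 3.9 = 506.22 m³.
T = 0.161 V/A = 0.161·506.22/113.730 = 0.72 s.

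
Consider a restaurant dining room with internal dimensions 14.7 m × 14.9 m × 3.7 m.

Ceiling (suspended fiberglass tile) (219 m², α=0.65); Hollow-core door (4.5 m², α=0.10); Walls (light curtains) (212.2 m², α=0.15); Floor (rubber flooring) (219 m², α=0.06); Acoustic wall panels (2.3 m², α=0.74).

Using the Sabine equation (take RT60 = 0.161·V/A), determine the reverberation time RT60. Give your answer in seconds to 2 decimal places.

0.69 s

Total absorption A = 219*0.65 + 4.5*0.10 + 212.2*0.15 + 219*0.06 + 2.3*0.74
  = 142.350 + 0.450 + 31.830 + 13.140 + 1.702 = 189.472 m² sabins.
V = 14.7·14.9·3.7 = 810.411 m³.
RT60 = 0.161 · V / A = 0.161 × 810.411 / 189.472 = 0.69 s.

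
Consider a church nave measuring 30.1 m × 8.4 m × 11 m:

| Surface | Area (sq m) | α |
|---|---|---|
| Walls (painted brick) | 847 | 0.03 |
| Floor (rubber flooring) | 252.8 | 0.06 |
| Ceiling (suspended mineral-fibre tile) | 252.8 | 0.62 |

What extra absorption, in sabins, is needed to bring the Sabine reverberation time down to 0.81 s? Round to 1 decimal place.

355.5 sabins

A₁ = Σ Sᵢαᵢ = 847×0.03 + 252.8×0.06 + 252.8×0.62 = 197.314 sabins.
V = 2781.24 m³. Required absorption A₂ = 0.161 × 2781.24 / 0.81 = 552.814 sabins.
Shortfall: 552.814 − 197.314 = 355.5 sabins.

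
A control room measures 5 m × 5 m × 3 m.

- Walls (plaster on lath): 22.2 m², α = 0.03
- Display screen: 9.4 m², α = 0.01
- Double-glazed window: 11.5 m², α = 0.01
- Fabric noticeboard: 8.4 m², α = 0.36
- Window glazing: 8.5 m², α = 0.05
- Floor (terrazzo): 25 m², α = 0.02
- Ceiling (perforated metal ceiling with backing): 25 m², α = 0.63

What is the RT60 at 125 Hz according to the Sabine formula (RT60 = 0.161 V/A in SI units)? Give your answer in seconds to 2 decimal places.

Summing Sᵢαᵢ: 0.666 + 0.094 + 0.115 + 3.024 + 0.425 + 0.500 + 15.750 → A = 20.574 sabins.
Room volume: 75 m³.
RT60 = 0.161 · V / A = 0.161 × 75 / 20.574 = 0.59 s.

0.59 sec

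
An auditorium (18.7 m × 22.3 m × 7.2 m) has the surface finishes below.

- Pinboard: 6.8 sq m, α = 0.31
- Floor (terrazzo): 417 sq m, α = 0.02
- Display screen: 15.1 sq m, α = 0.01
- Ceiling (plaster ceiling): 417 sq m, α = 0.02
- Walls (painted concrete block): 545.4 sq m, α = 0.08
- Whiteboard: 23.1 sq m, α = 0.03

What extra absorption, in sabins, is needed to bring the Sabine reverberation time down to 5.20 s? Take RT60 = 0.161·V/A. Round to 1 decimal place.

29.7 sabins

Summing Sᵢαᵢ: 2.108 + 8.340 + 0.151 + 8.340 + 43.632 + 0.693 → A₁ = 63.264 sabins.
Target A₂ = 0.161·3002.472/5.20 = 92.961 sabins (V = 3002.472 m³).
ΔA = A₂ − A₁ = 92.961 − 63.264 = 29.7 sabins.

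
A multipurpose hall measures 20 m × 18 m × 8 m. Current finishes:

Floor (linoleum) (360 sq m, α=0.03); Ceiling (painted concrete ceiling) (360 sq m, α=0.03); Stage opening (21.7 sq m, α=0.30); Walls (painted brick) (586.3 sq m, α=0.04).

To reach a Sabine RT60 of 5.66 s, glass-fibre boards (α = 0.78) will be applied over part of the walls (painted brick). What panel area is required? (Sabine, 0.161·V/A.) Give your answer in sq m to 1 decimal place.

41.0

Total absorption A₁ = 360×0.03 + 360×0.03 + 21.7×0.30 + 586.3×0.04
  = 10.800 + 10.800 + 6.510 + 23.452 = 51.562 sq m sabins.
Required A₂ = 0.161·2880/5.66 = 81.922 sabins.
Absorption to add: 81.922 − 51.562 = 30.360 sabins.
Net gain per sq m: Δα = 0.78 − 0.04 = 0.74.
Panel area = 30.360 / 0.74 = 41.0 sq m.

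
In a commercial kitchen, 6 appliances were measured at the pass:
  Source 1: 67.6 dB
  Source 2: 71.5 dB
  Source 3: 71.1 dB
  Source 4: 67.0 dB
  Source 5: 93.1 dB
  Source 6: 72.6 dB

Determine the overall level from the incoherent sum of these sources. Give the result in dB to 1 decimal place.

93.2 dB

Σ 10^(Lᵢ/10) = 2.098e+09.
Combined level = 10 log₁₀(2.098e+09) = 93.2 dB.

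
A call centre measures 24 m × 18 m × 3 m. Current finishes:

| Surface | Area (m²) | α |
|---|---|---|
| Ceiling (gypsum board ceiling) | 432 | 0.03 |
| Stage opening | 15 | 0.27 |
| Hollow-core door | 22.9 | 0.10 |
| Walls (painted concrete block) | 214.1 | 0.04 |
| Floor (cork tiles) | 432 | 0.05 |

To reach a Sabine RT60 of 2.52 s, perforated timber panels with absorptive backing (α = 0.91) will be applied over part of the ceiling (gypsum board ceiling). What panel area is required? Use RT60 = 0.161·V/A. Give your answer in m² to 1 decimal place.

37.9

Summing Sᵢαᵢ: 12.960 + 4.050 + 2.290 + 8.564 + 21.600 → A₁ = 49.464 sabins.
Required A₂ = 0.161·1296/2.52 = 82.800 sabins.
Absorption to add: 82.800 − 49.464 = 33.336 sabins.
Net gain per m²: Δα = 0.91 − 0.03 = 0.88.
Panel area = 33.336 / 0.88 = 37.9 m².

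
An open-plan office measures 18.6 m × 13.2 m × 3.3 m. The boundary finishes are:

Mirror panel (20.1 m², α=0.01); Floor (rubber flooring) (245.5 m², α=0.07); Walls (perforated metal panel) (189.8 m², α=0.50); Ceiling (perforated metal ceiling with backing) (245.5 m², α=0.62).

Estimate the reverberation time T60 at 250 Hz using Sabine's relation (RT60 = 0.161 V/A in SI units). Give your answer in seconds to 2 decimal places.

0.49 s

Equivalent absorption area: A = 20.1×0.01 + 245.5×0.07 + 189.8×0.50 + 245.5×0.62 = 264.496 m².
Room volume: 810.216 m³.
Sabine: RT60 = 0.161 × 810.216 / 264.496 = 0.49 s.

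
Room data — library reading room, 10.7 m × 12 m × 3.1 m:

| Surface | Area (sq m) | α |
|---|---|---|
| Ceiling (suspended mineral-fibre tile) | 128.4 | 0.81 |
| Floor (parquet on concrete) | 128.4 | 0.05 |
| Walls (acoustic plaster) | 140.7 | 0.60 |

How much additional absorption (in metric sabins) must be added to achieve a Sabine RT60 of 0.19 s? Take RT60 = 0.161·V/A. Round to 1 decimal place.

Summing Sᵢαᵢ: 104.004 + 6.420 + 84.420 → A₁ = 194.844 sabins.
V = 398.04 m³. Required absorption A₂ = 0.161 × 398.04 / 0.19 = 337.287 sabins.
Additional absorption ΔA = 337.287 − 194.844 = 142.4 sabins.

142.4 sabins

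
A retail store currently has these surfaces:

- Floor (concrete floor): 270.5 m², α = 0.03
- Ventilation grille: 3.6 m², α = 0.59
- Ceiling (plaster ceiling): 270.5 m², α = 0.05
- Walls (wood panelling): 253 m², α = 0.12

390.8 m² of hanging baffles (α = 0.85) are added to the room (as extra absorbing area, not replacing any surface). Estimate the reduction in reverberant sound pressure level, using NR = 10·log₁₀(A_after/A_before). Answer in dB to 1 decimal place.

8.5 dB

Equivalent absorption area: A_before = 270.5*0.03 + 3.6*0.59 + 270.5*0.05 + 253*0.12 = 54.124 m².
Treatment contributes 390.8·0.85 = 332.180 sabins.
New total A_after = 386.304 sabins.
NR = 10·log₁₀(386.304/54.124) = 8.5 dB.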